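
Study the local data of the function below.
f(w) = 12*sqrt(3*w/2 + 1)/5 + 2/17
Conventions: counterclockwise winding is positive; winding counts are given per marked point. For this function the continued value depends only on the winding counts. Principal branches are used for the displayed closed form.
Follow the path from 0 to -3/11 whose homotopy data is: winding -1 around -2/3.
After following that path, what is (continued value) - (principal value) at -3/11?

Continued minus principal equals -(12/55)*sqrt(286).

The rational part is single-valued and drops out of the difference; each branch term changes only by its own monodromy.
(12/5)*sqrt(1 - w/(-2/3)): winding -1 is odd, the square root flips sign, contributing -2*(12/5)*sqrt(1 - (-3/11)/(-2/3)) = -2*(12/5)*sqrt(13/22) = -(12/55)*sqrt(286).
Summing the contributions at w = -3/11 gives -(12/55)*sqrt(286).


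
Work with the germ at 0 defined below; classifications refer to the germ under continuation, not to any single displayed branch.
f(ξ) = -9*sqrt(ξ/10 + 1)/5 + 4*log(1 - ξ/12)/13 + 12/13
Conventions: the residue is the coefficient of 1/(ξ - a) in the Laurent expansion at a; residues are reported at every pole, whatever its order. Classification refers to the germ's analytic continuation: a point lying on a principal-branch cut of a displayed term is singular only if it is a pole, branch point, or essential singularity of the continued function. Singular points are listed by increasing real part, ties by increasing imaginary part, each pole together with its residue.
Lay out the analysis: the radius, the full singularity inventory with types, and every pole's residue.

Radius of convergence at 0: 10.
At -10: an algebraic (square-root) branch point.
At 12: a logarithmic branch point.

Branch term (-9/5)*sqrt(1 - ξ/(-10)): its argument vanishes at ξ = -10, a square-root branch point, modulus 10.
Branch term (4/13)*log(1 - ξ/(12)): its argument vanishes at ξ = 12, a logarithmic branch point, modulus 12.
The radius of convergence is the smallest modulus among the singular points: 10.
List the singular points by increasing real part (a conjugate pair: the negative imaginary part first).


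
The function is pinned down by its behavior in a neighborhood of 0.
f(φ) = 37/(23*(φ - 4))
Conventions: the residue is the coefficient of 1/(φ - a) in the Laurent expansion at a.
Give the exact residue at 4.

At the order-1 pole 4 set g(φ) = (φ - (4))*f(φ) = 37/23.
Simple pole: residue = g(a) at a = 4, which is 37/23.

The residue is 37/23.


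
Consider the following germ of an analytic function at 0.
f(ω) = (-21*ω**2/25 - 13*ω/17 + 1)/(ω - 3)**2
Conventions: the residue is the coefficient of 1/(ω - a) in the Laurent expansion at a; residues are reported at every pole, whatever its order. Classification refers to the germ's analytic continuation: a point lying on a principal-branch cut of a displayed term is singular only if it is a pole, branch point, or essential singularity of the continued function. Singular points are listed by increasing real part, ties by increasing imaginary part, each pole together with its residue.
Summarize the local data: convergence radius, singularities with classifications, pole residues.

Denominator factor (ω - 3)^2: pole of order 2 at 3, modulus 3.
The radius of convergence is the smallest modulus among the singular points: 3.
At the order-2 pole 3 set g(ω) = (ω - (3))^2*f(ω) = -21*ω**2/25 - 13*ω/17 + 1.
Order-2 pole: residue = g'(a); g'(3) = -2467/425, so the residue is -2467/425.

Radius of convergence at 0: 3.
At 3: a pole of order 2; residue -2467/425.


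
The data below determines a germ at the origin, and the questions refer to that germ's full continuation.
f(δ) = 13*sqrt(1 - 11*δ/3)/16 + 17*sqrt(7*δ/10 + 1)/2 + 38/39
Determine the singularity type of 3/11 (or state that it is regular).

The term (13/16)*sqrt(1 - δ/(3/11)) has argument 1 - 3/11/(3/11) = 0 at 3/11: a square-root (algebraic, two-sheeted) branch point; the remaining terms are analytic or single-valued there.

The point is an algebraic (square-root) branch point.


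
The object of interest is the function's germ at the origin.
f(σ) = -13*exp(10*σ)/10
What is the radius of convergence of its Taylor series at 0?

The factor exp(10*σ) is entire and contributes no finite singular point.
The polynomial part has no poles.
No finite singular points: the Taylor series at 0 converges everywhere.

The radius of convergence is infinite.


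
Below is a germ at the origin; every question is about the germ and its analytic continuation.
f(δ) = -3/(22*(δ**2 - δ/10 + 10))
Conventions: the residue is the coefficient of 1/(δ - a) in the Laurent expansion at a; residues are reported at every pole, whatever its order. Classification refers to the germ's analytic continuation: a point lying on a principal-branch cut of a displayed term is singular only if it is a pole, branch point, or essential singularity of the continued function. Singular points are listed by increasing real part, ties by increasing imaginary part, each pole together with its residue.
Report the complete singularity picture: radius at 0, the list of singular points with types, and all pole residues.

Denominator factor (δ**2 - δ/10 + 10): discriminant -3999/100, complex-conjugate roots (1/20) + ((1/20)*sqrt(3999))*i and (1/20) - ((1/20)*sqrt(3999))*i; poles of order 1, moduli sqrt(10) and sqrt(10).
The radius of convergence is the smallest modulus among the singular points: sqrt(10).
The factor δ**2 - δ/10 + 10 splits as (δ - a)(δ - a') with a = (1/20) - ((1/20)*sqrt(3999))*i, a' = (1/20) + ((1/20)*sqrt(3999))*i. At the order-1 pole a set g(δ) = (δ - a)*f(δ) = [-3/22] / (δ - a').
Simple pole: residue = g(a) at a = (1/20) - ((1/20)*sqrt(3999))*i, which is -((5/14663)*sqrt(3999))*i.
The factor δ**2 - δ/10 + 10 splits as (δ - a)(δ - a') with a = (1/20) + ((1/20)*sqrt(3999))*i, a' = (1/20) - ((1/20)*sqrt(3999))*i. At the order-1 pole a set g(δ) = (δ - a)*f(δ) = [-3/22] / (δ - a').
Simple pole: residue = g(a) at a = (1/20) + ((1/20)*sqrt(3999))*i, which is ((5/14663)*sqrt(3999))*i.
List the singular points by increasing real part (a conjugate pair: the negative imaginary part first).

Radius of convergence at 0: sqrt(10).
At (1/20) - ((1/20)*sqrt(3999))*i: a pole of order 1; residue -((5/14663)*sqrt(3999))*i.
At (1/20) + ((1/20)*sqrt(3999))*i: a pole of order 1; residue ((5/14663)*sqrt(3999))*i.


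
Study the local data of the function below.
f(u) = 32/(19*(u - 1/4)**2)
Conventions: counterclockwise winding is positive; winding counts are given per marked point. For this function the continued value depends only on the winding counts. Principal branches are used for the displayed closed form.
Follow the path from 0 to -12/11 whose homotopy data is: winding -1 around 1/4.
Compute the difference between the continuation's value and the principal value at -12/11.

Continued minus principal equals 0.

The function is rational, hence single-valued: continuing it around any pole returns the same value, so the difference is 0.


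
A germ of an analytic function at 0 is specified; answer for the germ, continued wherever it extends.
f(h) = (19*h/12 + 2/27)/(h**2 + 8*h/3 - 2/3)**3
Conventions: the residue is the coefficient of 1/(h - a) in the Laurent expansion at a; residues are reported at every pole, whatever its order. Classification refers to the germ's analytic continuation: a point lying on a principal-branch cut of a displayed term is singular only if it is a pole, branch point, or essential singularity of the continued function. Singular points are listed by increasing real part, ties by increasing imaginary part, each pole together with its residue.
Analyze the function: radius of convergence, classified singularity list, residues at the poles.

Denominator factor (h**2 + 8*h/3 - 2/3)^3: discriminant 88/9, real irrational roots -4/3 + (1/3)*sqrt(22) and -4/3 - (1/3)*sqrt(22); poles of order 3, moduli -4/3 + (1/3)*sqrt(22) and 4/3 + (1/3)*sqrt(22).
The radius of convergence is the smallest modulus among the singular points: -4/3 + (1/3)*sqrt(22).
The factor h**2 + 8*h/3 - 2/3 splits as (h - a)(h - a') with a = -4/3 - (1/3)*sqrt(22), a' = -4/3 + (1/3)*sqrt(22). At the order-3 pole a set g(h) = (h - a)^3*f(h) = [19*h/12 + 2/27] / (h - a')^3.
Order-3 pole: residue = g''(a)/2; g''(-4/3 - (1/3)*sqrt(22)) = (135/7744)*sqrt(22), so the residue is (135/15488)*sqrt(22).
The factor h**2 + 8*h/3 - 2/3 splits as (h - a)(h - a') with a = -4/3 + (1/3)*sqrt(22), a' = -4/3 - (1/3)*sqrt(22). At the order-3 pole a set g(h) = (h - a)^3*f(h) = [19*h/12 + 2/27] / (h - a')^3.
Order-3 pole: residue = g''(a)/2; g''(-4/3 + (1/3)*sqrt(22)) = -(135/7744)*sqrt(22), so the residue is -(135/15488)*sqrt(22).
List the singular points by increasing real part (a conjugate pair: the negative imaginary part first).

Radius of convergence at 0: -4/3 + (1/3)*sqrt(22).
At -4/3 - (1/3)*sqrt(22): a pole of order 3; residue (135/15488)*sqrt(22).
At -4/3 + (1/3)*sqrt(22): a pole of order 3; residue -(135/15488)*sqrt(22).


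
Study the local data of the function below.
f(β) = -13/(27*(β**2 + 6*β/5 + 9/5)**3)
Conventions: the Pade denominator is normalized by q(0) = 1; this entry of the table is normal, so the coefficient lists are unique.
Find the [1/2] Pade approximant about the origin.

Taylor coefficients needed (expand at 0): a_0 = -1625/19683, a_1 = 3250/19683, a_2 = -1625/19683, a_3 = -65000/531441.
Write the denominator as Q(β) = 1 + q1*β + q2*β^2. Requiring Q*f - P = O(β^4) with deg P <= 1 kills the coefficients of β^2..β^3 in Q*f:
  β^2: a_2 + q1*a_1 + q2*a_0 = 0, i.e. -1625/19683 + (3250/19683)*q1 + (-1625/19683)*q2 = 0.
  β^3: a_3 + q1*a_2 + q2*a_1 = 0, i.e. -65000/531441 + (-1625/19683)*q1 + (3250/19683)*q2 = 0.
Solving this linear system: q1 = 94/81, q2 = 107/81.
The numerator is Q*f truncated at degree 1: P0 = a_0 = -1625/19683; P1 = a_1 + q1*a_0 = 110500/1594323.

The Pade approximant has numerator coefficients [-1625/19683, 110500/1594323]; denominator coefficients [1, 94/81, 107/81].


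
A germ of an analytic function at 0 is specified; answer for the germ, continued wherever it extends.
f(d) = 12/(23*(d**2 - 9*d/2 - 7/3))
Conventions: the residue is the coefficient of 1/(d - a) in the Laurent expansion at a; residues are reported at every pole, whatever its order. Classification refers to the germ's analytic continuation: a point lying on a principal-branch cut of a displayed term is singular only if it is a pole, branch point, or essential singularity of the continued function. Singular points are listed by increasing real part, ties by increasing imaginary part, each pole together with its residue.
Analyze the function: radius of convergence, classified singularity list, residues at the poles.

Radius of convergence at 0: -9/4 + (1/12)*sqrt(1065).
At 9/4 - (1/12)*sqrt(1065): a pole of order 1; residue -(24/8165)*sqrt(1065).
At 9/4 + (1/12)*sqrt(1065): a pole of order 1; residue (24/8165)*sqrt(1065).

Denominator factor (d**2 - 9*d/2 - 7/3): discriminant 355/12, real irrational roots 9/4 + (1/12)*sqrt(1065) and 9/4 - (1/12)*sqrt(1065); poles of order 1, moduli 9/4 + (1/12)*sqrt(1065) and -9/4 + (1/12)*sqrt(1065).
The radius of convergence is the smallest modulus among the singular points: -9/4 + (1/12)*sqrt(1065).
The factor d**2 - 9*d/2 - 7/3 splits as (d - a)(d - a') with a = 9/4 - (1/12)*sqrt(1065), a' = 9/4 + (1/12)*sqrt(1065). At the order-1 pole a set g(d) = (d - a)*f(d) = [12/23] / (d - a').
Simple pole: residue = g(a) at a = 9/4 - (1/12)*sqrt(1065), which is -(24/8165)*sqrt(1065).
The factor d**2 - 9*d/2 - 7/3 splits as (d - a)(d - a') with a = 9/4 + (1/12)*sqrt(1065), a' = 9/4 - (1/12)*sqrt(1065). At the order-1 pole a set g(d) = (d - a)*f(d) = [12/23] / (d - a').
Simple pole: residue = g(a) at a = 9/4 + (1/12)*sqrt(1065), which is (24/8165)*sqrt(1065).
List the singular points by increasing real part (a conjugate pair: the negative imaginary part first).


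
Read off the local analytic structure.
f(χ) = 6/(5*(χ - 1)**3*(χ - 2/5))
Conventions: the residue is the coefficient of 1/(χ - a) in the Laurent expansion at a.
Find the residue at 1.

The residue is 50/9.

At the order-3 pole 1 set g(χ) = (χ - (1))^3*f(χ) = 6/(5*(χ - 2/5)).
Order-3 pole: residue = g''(a)/2; g''(1) = 100/9, so the residue is 50/9.


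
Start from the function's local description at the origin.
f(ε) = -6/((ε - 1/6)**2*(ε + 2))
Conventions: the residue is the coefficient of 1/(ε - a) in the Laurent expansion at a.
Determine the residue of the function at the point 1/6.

At the order-2 pole 1/6 set g(ε) = (ε - (1/6))^2*f(ε) = -6/(ε + 2).
Order-2 pole: residue = g'(a); g'(1/6) = 216/169, so the residue is 216/169.

The residue is 216/169.


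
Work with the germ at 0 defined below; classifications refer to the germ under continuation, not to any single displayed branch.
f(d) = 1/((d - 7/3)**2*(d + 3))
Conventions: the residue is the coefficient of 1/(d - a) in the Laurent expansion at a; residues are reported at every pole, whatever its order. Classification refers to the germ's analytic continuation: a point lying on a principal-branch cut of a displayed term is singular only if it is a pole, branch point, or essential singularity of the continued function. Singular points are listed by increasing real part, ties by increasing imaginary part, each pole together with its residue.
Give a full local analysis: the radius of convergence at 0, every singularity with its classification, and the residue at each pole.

Denominator factor (d - 7/3)^2: pole of order 2 at 7/3, modulus 7/3.
Denominator factor (d + 3): pole of order 1 at -3, modulus 3.
The radius of convergence is the smallest modulus among the singular points: 7/3.
At the order-1 pole -3 set g(d) = (d - (-3))*f(d) = (d - 7/3)**(-2).
Simple pole: residue = g(a) at a = -3, which is 9/256.
At the order-2 pole 7/3 set g(d) = (d - (7/3))^2*f(d) = 1/(d + 3).
Order-2 pole: residue = g'(a); g'(7/3) = -9/256, so the residue is -9/256.
List the singular points by increasing real part (a conjugate pair: the negative imaginary part first).

Radius of convergence at 0: 7/3.
At -3: a pole of order 1; residue 9/256.
At 7/3: a pole of order 2; residue -9/256.


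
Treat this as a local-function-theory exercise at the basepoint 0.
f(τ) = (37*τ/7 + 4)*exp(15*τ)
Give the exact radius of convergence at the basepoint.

The factor exp(15*τ) is entire and contributes no finite singular point.
The polynomial part has no poles.
No finite singular points: the Taylor series at 0 converges everywhere.

The radius of convergence is infinite.


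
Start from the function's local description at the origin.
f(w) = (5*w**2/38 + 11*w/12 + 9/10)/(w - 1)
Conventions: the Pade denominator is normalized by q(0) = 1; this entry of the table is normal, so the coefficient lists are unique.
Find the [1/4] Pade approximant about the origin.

The Pade approximant has numerator coefficients [-9/10, -314555821/412943172]; denominator coefficients [1, -40335581/34411931, 131594250/653826689, -21987900/653826689, 59967000/12422707091].

Taylor coefficients needed (expand at 0): a_0 = -9/10, a_1 = -109/60, a_2 = -2221/1140, a_3 = -2221/1140, a_4 = -2221/1140, a_5 = -2221/1140.
Write the denominator as Q(w) = 1 + q1*w + q2*w^2 + q3*w^3 + q4*w^4. Requiring Q*f - P = O(w^6) with deg P <= 1 kills the coefficients of w^2..w^5 in Q*f:
  w^2: a_2 + q1*a_1 + q2*a_0 = 0, i.e. -2221/1140 + (-109/60)*q1 + (-9/10)*q2 = 0.
  w^3: a_3 + q1*a_2 + q2*a_1 + q3*a_0 = 0, i.e. -2221/1140 + (-2221/1140)*q1 + (-109/60)*q2 + (-9/10)*q3 = 0.
  w^4: a_4 + q1*a_3 + q2*a_2 + q3*a_1 + q4*a_0 = 0, i.e. -2221/1140 + (-2221/1140)*q1 + (-2221/1140)*q2 + (-109/60)*q3 + (-9/10)*q4 = 0.
  w^5: a_5 + q1*a_4 + q2*a_3 + q3*a_2 + q4*a_1 = 0, i.e. -2221/1140 + (-2221/1140)*q1 + (-2221/1140)*q2 + (-2221/1140)*q3 + (-109/60)*q4 = 0.
Solving this linear system: q1 = -40335581/34411931, q2 = 131594250/653826689, q3 = -21987900/653826689, q4 = 59967000/12422707091.
The numerator is Q*f truncated at degree 1: P0 = a_0 = -9/10; P1 = a_1 + q1*a_0 = -314555821/412943172.


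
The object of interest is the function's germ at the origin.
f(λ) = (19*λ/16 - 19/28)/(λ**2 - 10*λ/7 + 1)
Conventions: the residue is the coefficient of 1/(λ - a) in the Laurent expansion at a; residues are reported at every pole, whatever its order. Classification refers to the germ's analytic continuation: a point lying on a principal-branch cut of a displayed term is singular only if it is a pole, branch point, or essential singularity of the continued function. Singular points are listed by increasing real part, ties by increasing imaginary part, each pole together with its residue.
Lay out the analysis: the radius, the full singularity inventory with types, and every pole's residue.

Radius of convergence at 0: 1.
At (5/7) - ((2/7)*sqrt(6))*i: a pole of order 1; residue (19/32) + ((19/384)*sqrt(6))*i.
At (5/7) + ((2/7)*sqrt(6))*i: a pole of order 1; residue (19/32) - ((19/384)*sqrt(6))*i.

Denominator factor (λ**2 - 10*λ/7 + 1): discriminant -96/49, complex-conjugate roots (5/7) + ((2/7)*sqrt(6))*i and (5/7) - ((2/7)*sqrt(6))*i; poles of order 1, moduli 1 and 1.
The radius of convergence is the smallest modulus among the singular points: 1.
The factor λ**2 - 10*λ/7 + 1 splits as (λ - a)(λ - a') with a = (5/7) - ((2/7)*sqrt(6))*i, a' = (5/7) + ((2/7)*sqrt(6))*i. At the order-1 pole a set g(λ) = (λ - a)*f(λ) = [19*λ/16 - 19/28] / (λ - a').
Simple pole: residue = g(a) at a = (5/7) - ((2/7)*sqrt(6))*i, which is (19/32) + ((19/384)*sqrt(6))*i.
The factor λ**2 - 10*λ/7 + 1 splits as (λ - a)(λ - a') with a = (5/7) + ((2/7)*sqrt(6))*i, a' = (5/7) - ((2/7)*sqrt(6))*i. At the order-1 pole a set g(λ) = (λ - a)*f(λ) = [19*λ/16 - 19/28] / (λ - a').
Simple pole: residue = g(a) at a = (5/7) + ((2/7)*sqrt(6))*i, which is (19/32) - ((19/384)*sqrt(6))*i.
List the singular points by increasing real part (a conjugate pair: the negative imaginary part first).


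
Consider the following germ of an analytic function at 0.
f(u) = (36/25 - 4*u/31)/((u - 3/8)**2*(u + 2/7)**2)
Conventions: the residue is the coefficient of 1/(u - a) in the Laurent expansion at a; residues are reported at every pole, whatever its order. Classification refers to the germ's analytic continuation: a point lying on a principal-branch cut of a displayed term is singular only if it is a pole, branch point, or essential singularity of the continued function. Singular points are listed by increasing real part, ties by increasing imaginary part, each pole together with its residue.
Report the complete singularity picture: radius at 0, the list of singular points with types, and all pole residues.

Denominator factor (u - 3/8)^2: pole of order 2 at 3/8, modulus 3/8.
Denominator factor (u + 2/7)^2: pole of order 2 at -2/7, modulus 2/7.
The radius of convergence is the smallest modulus among the singular points: 2/7.
At the order-2 pole -2/7 set g(u) = (u - (-2/7))^2*f(u) = (36/25 - 4*u/31)/(u - 3/8)**2.
Order-2 pole: residue = g'(a); g'(-2/7) = 390406912/39256075, so the residue is 390406912/39256075.
At the order-2 pole 3/8 set g(u) = (u - (3/8))^2*f(u) = (36/25 - 4*u/31)/(u + 2/7)**2.
Order-2 pole: residue = g'(a); g'(3/8) = -390406912/39256075, so the residue is -390406912/39256075.
List the singular points by increasing real part (a conjugate pair: the negative imaginary part first).

Radius of convergence at 0: 2/7.
At -2/7: a pole of order 2; residue 390406912/39256075.
At 3/8: a pole of order 2; residue -390406912/39256075.


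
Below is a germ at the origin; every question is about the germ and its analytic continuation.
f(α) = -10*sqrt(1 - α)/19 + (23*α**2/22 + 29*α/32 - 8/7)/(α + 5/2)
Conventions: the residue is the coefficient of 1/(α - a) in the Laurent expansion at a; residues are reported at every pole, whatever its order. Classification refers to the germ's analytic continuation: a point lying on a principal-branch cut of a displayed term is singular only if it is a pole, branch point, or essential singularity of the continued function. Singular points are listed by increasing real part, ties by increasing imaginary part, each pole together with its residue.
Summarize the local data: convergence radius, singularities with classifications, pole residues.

Denominator factor (α + 5/2): pole of order 1 at -5/2, modulus 5/2.
Branch term (-10/19)*sqrt(1 - α/(1)): its argument vanishes at α = 1, a square-root branch point, modulus 1.
The radius of convergence is the smallest modulus among the singular points: 1.
The branch term is analytic at -5/2 and contributes nothing to the residue; only the rational part matters.
At the order-1 pole -5/2 set g(α) = (α - (-5/2))*(rational part) = 23*α**2/22 + 29*α/32 - 8/7.
Simple pole: residue = g(a) at a = -5/2, which is 15403/4928.
List the singular points by increasing real part (a conjugate pair: the negative imaginary part first).

Radius of convergence at 0: 1.
At -5/2: a pole of order 1; residue 15403/4928.
At 1: an algebraic (square-root) branch point.


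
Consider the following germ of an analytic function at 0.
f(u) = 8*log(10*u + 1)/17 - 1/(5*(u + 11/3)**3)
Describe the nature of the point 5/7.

The point is a regular point.

Denominator factors: u + 11/3 = 92/21 at u = 5/7 — none vanishes.
Branch term log(1 - u/(-1/10)): argument at 5/7 is 57/7, nonzero, so 5/7 is not its branch point (a point on a principal cut is still regular for the continued germ).
So the germ continues analytically to 5/7.


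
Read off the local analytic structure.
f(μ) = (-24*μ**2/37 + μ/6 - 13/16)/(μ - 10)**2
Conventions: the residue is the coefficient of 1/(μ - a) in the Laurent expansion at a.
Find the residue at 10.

The residue is -2843/222.

At the order-2 pole 10 set g(μ) = (μ - (10))^2*f(μ) = -24*μ**2/37 + μ/6 - 13/16.
Order-2 pole: residue = g'(a); g'(10) = -2843/222, so the residue is -2843/222.


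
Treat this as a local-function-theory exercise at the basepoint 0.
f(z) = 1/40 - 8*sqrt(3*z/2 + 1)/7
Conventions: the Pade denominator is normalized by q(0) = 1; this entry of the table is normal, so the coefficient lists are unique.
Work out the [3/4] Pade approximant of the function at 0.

Taylor coefficients needed (expand at 0): a_0 = -313/280, a_1 = -6/7, a_2 = 9/28, a_3 = -27/112, a_4 = 405/1792, a_5 = -243/1024, a_6 = 2187/8192, a_7 = -72171/229376.
Write the denominator as Q(z) = 1 + q1*z + q2*z^2 + q3*z^3 + q4*z^4. Requiring Q*f - P = O(z^8) with deg P <= 3 kills the coefficients of z^4..z^7 in Q*f:
  z^4: a_4 + q1*a_3 + q2*a_2 + q3*a_1 + q4*a_0 = 0, i.e. 405/1792 + (-27/112)*q1 + (9/28)*q2 + (-6/7)*q3 + (-313/280)*q4 = 0.
  z^5: a_5 + q1*a_4 + q2*a_3 + q3*a_2 + q4*a_1 = 0, i.e. -243/1024 + (405/1792)*q1 + (-27/112)*q2 + (9/28)*q3 + (-6/7)*q4 = 0.
  z^6: a_6 + q1*a_5 + q2*a_4 + q3*a_3 + q4*a_2 = 0, i.e. 2187/8192 + (-243/1024)*q1 + (405/1792)*q2 + (-27/112)*q3 + (9/28)*q4 = 0.
  z^7: a_7 + q1*a_6 + q2*a_5 + q3*a_4 + q4*a_3 = 0, i.e. -72171/229376 + (2187/8192)*q1 + (-243/1024)*q2 + (405/1792)*q3 + (-27/112)*q4 = 0.
Solving this linear system: q1 = 19137/8932, q2 = 86085/71456, q3 = 34371/285824, q4 = -405/71456.
The numerator is Q*f truncated at degree 3: P0 = a_0 = -313/280; P1 = a_1 + q1*a_0 = -8133561/2500960; P2 = a_2 + q1*a_1 + q2*a_0 = -1635903/571648; P3 = a_3 + q1*a_2 + q2*a_1 + q3*a_0 = -1175067/1633280.

The Pade approximant has numerator coefficients [-313/280, -8133561/2500960, -1635903/571648, -1175067/1633280]; denominator coefficients [1, 19137/8932, 86085/71456, 34371/285824, -405/71456].


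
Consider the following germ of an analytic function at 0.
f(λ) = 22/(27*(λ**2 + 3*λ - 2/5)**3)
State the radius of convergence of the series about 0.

The radius of convergence is -3/2 + (1/10)*sqrt(265).

Denominator factor (λ**2 + 3*λ - 2/5)^3: discriminant 53/5, real irrational roots -3/2 + (1/10)*sqrt(265) and -3/2 - (1/10)*sqrt(265); poles of order 3, moduli -3/2 + (1/10)*sqrt(265) and 3/2 + (1/10)*sqrt(265).
The radius of convergence is the smallest modulus among the singular points: -3/2 + (1/10)*sqrt(265).


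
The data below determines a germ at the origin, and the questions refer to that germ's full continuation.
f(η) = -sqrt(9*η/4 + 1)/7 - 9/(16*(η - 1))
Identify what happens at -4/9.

The point is an algebraic (square-root) branch point.

The term (-1/7)*sqrt(1 - η/(-4/9)) has argument 1 - -4/9/(-4/9) = 0 at -4/9: a square-root (algebraic, two-sheeted) branch point; the remaining terms are analytic or single-valued there.


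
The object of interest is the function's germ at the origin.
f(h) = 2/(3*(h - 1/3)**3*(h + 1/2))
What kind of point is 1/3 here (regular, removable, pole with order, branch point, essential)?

The point is a pole of order 3.

The denominator factor h - 1/3 vanishes at 1/3 and appears to the power 3; the numerator there equals 2/3, nonzero, and no other factor vanishes.
Hence a pole whose order is the multiplicity, 3.


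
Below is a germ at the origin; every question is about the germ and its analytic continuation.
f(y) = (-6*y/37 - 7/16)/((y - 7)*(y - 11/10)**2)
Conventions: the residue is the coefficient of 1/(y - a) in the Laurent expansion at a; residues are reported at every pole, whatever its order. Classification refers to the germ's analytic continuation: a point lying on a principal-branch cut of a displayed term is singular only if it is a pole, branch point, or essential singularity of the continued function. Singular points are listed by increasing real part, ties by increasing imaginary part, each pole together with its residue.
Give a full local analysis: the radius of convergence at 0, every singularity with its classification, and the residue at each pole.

Denominator factor (y - 7): pole of order 1 at 7, modulus 7.
Denominator factor (y - 11/10)^2: pole of order 2 at 11/10, modulus 11/10.
The radius of convergence is the smallest modulus among the singular points: 11/10.
At the order-2 pole 11/10 set g(y) = (y - (11/10))^2*f(y) = (-6*y/37 - 7/16)/(y - 7).
Order-2 pole: residue = g'(a); g'(11/10) = 23275/515188, so the residue is 23275/515188.
At the order-1 pole 7 set g(y) = (y - (7))*f(y) = (-6*y/37 - 7/16)/(y - 11/10)**2.
Simple pole: residue = g(a) at a = 7, which is -23275/515188.
List the singular points by increasing real part (a conjugate pair: the negative imaginary part first).

Radius of convergence at 0: 11/10.
At 11/10: a pole of order 2; residue 23275/515188.
At 7: a pole of order 1; residue -23275/515188.


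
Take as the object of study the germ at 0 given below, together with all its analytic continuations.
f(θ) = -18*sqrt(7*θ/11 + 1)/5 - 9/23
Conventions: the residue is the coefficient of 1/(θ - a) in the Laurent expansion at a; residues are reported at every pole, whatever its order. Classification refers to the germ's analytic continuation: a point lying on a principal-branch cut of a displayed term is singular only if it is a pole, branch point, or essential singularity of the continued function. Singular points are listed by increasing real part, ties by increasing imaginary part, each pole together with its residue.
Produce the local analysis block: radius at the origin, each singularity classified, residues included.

Radius of convergence at 0: 11/7.
At -11/7: an algebraic (square-root) branch point.

Branch term (-18/5)*sqrt(1 - θ/(-11/7)): its argument vanishes at θ = -11/7, a square-root branch point, modulus 11/7.
The radius of convergence is the smallest modulus among the singular points: 11/7.


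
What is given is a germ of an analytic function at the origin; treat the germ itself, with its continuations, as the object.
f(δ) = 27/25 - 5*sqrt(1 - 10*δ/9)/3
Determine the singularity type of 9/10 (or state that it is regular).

The point is an algebraic (square-root) branch point.

The term (-5/3)*sqrt(1 - δ/(9/10)) has argument 1 - 9/10/(9/10) = 0 at 9/10: a square-root (algebraic, two-sheeted) branch point; the remaining terms are analytic or single-valued there.


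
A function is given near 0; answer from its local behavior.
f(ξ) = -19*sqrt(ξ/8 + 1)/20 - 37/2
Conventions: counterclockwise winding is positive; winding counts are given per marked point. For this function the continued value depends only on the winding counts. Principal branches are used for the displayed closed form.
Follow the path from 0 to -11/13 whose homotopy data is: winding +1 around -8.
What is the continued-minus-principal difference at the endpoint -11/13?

Continued minus principal equals (19/520)*sqrt(2418).

The rational part is single-valued and drops out of the difference; each branch term changes only by its own monodromy.
(-19/20)*sqrt(1 - ξ/(-8)): winding +1 is odd, the square root flips sign, contributing -2*(-19/20)*sqrt(1 - (-11/13)/(-8)) = -2*(-19/20)*sqrt(93/104) = (19/520)*sqrt(2418).
Summing the contributions at ξ = -11/13 gives (19/520)*sqrt(2418).


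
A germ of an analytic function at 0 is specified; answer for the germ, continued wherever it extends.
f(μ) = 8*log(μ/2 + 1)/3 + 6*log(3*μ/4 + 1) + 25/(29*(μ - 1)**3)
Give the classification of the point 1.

The point is a pole of order 3.

The denominator factor μ - 1 vanishes at 1 and appears to the power 3; the numerator there equals 25/29, nonzero, and no other factor vanishes.
The branch terms are analytic at this point.
Hence a pole whose order is the multiplicity, 3.


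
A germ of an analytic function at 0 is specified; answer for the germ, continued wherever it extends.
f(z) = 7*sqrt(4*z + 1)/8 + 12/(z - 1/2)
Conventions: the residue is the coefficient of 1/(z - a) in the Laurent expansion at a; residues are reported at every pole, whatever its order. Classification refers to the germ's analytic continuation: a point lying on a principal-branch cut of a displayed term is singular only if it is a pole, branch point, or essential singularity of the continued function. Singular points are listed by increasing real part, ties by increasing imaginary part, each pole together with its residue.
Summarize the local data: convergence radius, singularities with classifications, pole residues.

Denominator factor (z - 1/2): pole of order 1 at 1/2, modulus 1/2.
Branch term (7/8)*sqrt(1 - z/(-1/4)): its argument vanishes at z = -1/4, a square-root branch point, modulus 1/4.
The radius of convergence is the smallest modulus among the singular points: 1/4.
The branch term is analytic at 1/2 and contributes nothing to the residue; only the rational part matters.
At the order-1 pole 1/2 set g(z) = (z - (1/2))*(rational part) = 12.
Simple pole: residue = g(a) at a = 1/2, which is 12.
List the singular points by increasing real part (a conjugate pair: the negative imaginary part first).

Radius of convergence at 0: 1/4.
At -1/4: an algebraic (square-root) branch point.
At 1/2: a pole of order 1; residue 12.


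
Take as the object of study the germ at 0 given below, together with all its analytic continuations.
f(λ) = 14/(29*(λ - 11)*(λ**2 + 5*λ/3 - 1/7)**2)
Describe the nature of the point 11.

The point is a pole of order 1.

The denominator factor λ - 11 vanishes at 11 and appears to the power 1; the numerator there equals 14/29, nonzero, and no other factor vanishes.
Hence a pole whose order is the multiplicity, 1.


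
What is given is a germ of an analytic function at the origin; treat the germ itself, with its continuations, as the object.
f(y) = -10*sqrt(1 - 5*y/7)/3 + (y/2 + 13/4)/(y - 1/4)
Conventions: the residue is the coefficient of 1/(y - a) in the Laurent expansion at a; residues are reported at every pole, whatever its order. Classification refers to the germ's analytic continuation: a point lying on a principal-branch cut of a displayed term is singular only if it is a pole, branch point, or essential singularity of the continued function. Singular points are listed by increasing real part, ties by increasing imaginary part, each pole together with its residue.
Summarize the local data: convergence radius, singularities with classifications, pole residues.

Radius of convergence at 0: 1/4.
At 1/4: a pole of order 1; residue 27/8.
At 7/5: an algebraic (square-root) branch point.

Denominator factor (y - 1/4): pole of order 1 at 1/4, modulus 1/4.
Branch term (-10/3)*sqrt(1 - y/(7/5)): its argument vanishes at y = 7/5, a square-root branch point, modulus 7/5.
The radius of convergence is the smallest modulus among the singular points: 1/4.
The branch term is analytic at 1/4 and contributes nothing to the residue; only the rational part matters.
At the order-1 pole 1/4 set g(y) = (y - (1/4))*(rational part) = y/2 + 13/4.
Simple pole: residue = g(a) at a = 1/4, which is 27/8.
List the singular points by increasing real part (a conjugate pair: the negative imaginary part first).


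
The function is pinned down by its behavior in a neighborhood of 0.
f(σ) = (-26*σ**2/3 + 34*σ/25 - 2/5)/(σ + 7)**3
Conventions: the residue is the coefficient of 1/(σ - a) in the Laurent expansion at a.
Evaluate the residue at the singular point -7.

The residue is -26/3.

At the order-3 pole -7 set g(σ) = (σ - (-7))^3*f(σ) = -26*σ**2/3 + 34*σ/25 - 2/5.
Order-3 pole: residue = g''(a)/2; g''(-7) = -52/3, so the residue is -26/3.


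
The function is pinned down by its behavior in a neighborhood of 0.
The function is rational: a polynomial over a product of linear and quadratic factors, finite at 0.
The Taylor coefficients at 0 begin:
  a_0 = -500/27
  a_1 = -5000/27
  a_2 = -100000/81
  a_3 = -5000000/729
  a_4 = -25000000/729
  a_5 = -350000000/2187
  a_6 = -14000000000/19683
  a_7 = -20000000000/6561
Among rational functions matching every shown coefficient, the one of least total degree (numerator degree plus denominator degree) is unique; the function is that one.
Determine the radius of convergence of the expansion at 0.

No rational of total degree below 3 reproduces all 8 coefficients; solving the [0/3] Pade equations on them gives f(ξ) = 1/(2*(ξ - 3/10)**3), whose expansion matches every shown term.
Denominator factor (ξ - 3/10)^3: pole of order 3 at 3/10, modulus 3/10.
The radius of convergence is the smallest modulus among the singular points: 3/10.

The radius of convergence is 3/10.


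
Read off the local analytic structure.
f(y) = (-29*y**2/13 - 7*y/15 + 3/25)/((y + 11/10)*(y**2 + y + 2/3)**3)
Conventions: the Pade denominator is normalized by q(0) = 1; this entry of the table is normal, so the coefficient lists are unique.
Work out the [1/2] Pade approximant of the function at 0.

The Pade approximant has numerator coefficients [81/220, -709325811/285769880]; denominator coefficients [1, 18262966/7144247, 1375598199/185750422].

Taylor coefficients needed (expand at 0): a_0 = 81/220, a_1 = -16569/4840, a_2 = 4169709/692120, a_3 = 151525989/15226640.
Write the denominator as Q(y) = 1 + q1*y + q2*y^2. Requiring Q*f - P = O(y^4) with deg P <= 1 kills the coefficients of y^2..y^3 in Q*f:
  y^2: a_2 + q1*a_1 + q2*a_0 = 0, i.e. 4169709/692120 + (-16569/4840)*q1 + (81/220)*q2 = 0.
  y^3: a_3 + q1*a_2 + q2*a_1 = 0, i.e. 151525989/15226640 + (4169709/692120)*q1 + (-16569/4840)*q2 = 0.
Solving this linear system: q1 = 18262966/7144247, q2 = 1375598199/185750422.
The numerator is Q*f truncated at degree 1: P0 = a_0 = 81/220; P1 = a_1 + q1*a_0 = -709325811/285769880.


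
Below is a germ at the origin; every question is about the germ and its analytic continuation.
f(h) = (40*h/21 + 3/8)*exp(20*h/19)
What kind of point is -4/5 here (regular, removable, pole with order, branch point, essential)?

The point is a regular point.

There is no denominator, hence no pole anywhere.
The factor exp(20*h/19) is entire.
So the germ continues analytically to -4/5.


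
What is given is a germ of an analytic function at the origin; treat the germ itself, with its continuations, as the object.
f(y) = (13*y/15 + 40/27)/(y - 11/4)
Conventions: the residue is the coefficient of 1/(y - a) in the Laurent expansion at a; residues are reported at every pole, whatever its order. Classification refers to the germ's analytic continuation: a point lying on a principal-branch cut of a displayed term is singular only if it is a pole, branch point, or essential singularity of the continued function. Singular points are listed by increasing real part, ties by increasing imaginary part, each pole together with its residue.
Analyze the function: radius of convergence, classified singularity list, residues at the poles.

Radius of convergence at 0: 11/4.
At 11/4: a pole of order 1; residue 2087/540.

Denominator factor (y - 11/4): pole of order 1 at 11/4, modulus 11/4.
The radius of convergence is the smallest modulus among the singular points: 11/4.
At the order-1 pole 11/4 set g(y) = (y - (11/4))*f(y) = 13*y/15 + 40/27.
Simple pole: residue = g(a) at a = 11/4, which is 2087/540.


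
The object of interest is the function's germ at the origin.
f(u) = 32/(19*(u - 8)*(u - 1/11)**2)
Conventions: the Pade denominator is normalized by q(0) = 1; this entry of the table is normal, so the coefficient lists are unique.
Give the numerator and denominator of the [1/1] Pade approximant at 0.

The Pade approximant has numerator coefficients [-484/19, -159720/1121]; denominator coefficients [1, -7803/472].

Taylor coefficients needed (expand at 0): a_0 = -484/19, a_1 = -21417/38, a_2 = -2832489/304.
Write the denominator as Q(u) = 1 + q1*u. Requiring Q*f - P = O(u^3) with deg P <= 1 kills the coefficients of u^2..u^2 in Q*f:
  u^2: a_2 + q1*a_1 = 0, i.e. -2832489/304 + (-21417/38)*q1 = 0.
Solving this linear system: q1 = -7803/472.
The numerator is Q*f truncated at degree 1: P0 = a_0 = -484/19; P1 = a_1 + q1*a_0 = -159720/1121.


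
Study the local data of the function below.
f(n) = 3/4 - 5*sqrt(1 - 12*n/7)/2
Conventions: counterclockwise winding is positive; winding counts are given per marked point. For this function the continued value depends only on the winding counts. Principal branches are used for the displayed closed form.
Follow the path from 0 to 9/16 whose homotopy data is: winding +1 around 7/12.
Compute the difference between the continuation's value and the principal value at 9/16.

Continued minus principal equals (5/14)*sqrt(7).

The rational part is single-valued and drops out of the difference; each branch term changes only by its own monodromy.
(-5/2)*sqrt(1 - n/(7/12)): winding +1 is odd, the square root flips sign, contributing -2*(-5/2)*sqrt(1 - (9/16)/(7/12)) = -2*(-5/2)*sqrt(1/28) = (5/14)*sqrt(7).
Summing the contributions at n = 9/16 gives (5/14)*sqrt(7).


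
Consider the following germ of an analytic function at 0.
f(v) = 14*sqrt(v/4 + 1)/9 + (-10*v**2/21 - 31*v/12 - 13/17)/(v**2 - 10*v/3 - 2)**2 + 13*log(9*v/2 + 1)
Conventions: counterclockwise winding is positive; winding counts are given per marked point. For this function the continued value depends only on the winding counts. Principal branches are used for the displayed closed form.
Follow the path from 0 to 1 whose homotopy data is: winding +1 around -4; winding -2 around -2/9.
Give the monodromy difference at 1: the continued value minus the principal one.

The rational part is single-valued and drops out of the difference; each branch term changes only by its own monodromy.
(14/9)*sqrt(1 - v/(-4)): winding +1 is odd, the square root flips sign, contributing -2*(14/9)*sqrt(1 - (1)/(-4)) = -2*(14/9)*sqrt(5/4) = -(14/9)*sqrt(5).
(13)*log(1 - v/(-2/9)): each positive loop around -2/9 adds 2*pi*i to the log, so winding -2 contributes (13)*(-2)*2*pi*i = -(52)*pi*i.
Summing the contributions at v = 1 gives (-(14/9)*sqrt(5)) - ((52)*pi)*i.

Continued minus principal equals (-(14/9)*sqrt(5)) - ((52)*pi)*i.


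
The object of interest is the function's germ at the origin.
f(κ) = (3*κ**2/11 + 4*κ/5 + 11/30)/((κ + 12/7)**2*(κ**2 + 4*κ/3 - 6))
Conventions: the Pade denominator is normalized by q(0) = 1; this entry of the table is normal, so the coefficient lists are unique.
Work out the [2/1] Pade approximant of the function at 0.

Taylor coefficients needed (expand at 0): a_0 = -539/25920, a_1 = -2401/93312, a_2 = 2606261/369515520, a_3 = -48158621/3325639680.
Write the denominator as Q(κ) = 1 + q1*κ. Requiring Q*f - P = O(κ^4) with deg P <= 2 kills the coefficients of κ^3..κ^3 in Q*f:
  κ^3: a_3 + q1*a_2 = 0, i.e. -48158621/3325639680 + (2606261/369515520)*q1 = 0.
Solving this linear system: q1 = 982829/478701.
The numerator is Q*f truncated at degree 2: P0 = a_0 = -539/25920; P1 = a_1 + q1*a_0 = -566007869/8271953280; P2 = a_2 + q1*a_1 = -3702368117/80881320960.

The Pade approximant has numerator coefficients [-539/25920, -566007869/8271953280, -3702368117/80881320960]; denominator coefficients [1, 982829/478701].
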